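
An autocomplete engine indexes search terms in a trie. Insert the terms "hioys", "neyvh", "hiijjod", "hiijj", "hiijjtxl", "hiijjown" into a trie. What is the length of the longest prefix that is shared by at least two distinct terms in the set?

The deepest shared node is where two words last agree before diverging.
"hiijjod" and "hiijjown" agree on "hiijjo" (6 characters) before diverging; nothing deeper is shared.
Longest shared-prefix length: 6

6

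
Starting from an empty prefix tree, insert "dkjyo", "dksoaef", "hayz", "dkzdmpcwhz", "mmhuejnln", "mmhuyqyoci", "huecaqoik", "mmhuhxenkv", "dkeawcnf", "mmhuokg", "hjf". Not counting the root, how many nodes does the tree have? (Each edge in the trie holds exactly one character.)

Insert word by word; a character creates a node only if that edge doesn't already exist:
  "dkjyo" → 5 new (d, k, j, y, o)
  "dksoaef" → prefix "dk" already present; 5 new (s, o, a, e, f)
  "hayz" → 4 new (h, a, y, z)
  "dkzdmpcwhz" → prefix "dk" already present; 8 new (z, d, m, p, c, w, h, z)
  "mmhuejnln" → 9 new (m, m, h, u, e, j, n, l, n)
  "mmhuyqyoci" → prefix "mmhu" already present; 6 new (y, q, y, o, c, i)
  "huecaqoik" → prefix "h" already present; 8 new (u, e, c, a, q, o, i, k)
  "mmhuhxenkv" → prefix "mmhu" already present; 6 new (h, x, e, n, k, v)
  "dkeawcnf" → prefix "dk" already present; 6 new (e, a, w, c, n, f)
  "mmhuokg" → prefix "mmhu" already present; 3 new (o, k, g)
  "hjf" → prefix "h" already present; 2 new (j, f)
Total nodes = 5 + 5 + 4 + 8 + 9 + 6 + 8 + 6 + 6 + 3 + 2 = 62

62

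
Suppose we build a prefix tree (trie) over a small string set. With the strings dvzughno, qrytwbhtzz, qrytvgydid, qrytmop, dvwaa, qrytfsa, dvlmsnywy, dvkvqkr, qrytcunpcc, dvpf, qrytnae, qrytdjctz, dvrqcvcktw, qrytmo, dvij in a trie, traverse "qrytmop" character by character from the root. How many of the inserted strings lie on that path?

2

Check each prefix of "qrytmop" against the stored set — each match is an end-marker on the path.
Prefixes of the query that are stored words: "qrytmo", "qrytmop"
Count: 2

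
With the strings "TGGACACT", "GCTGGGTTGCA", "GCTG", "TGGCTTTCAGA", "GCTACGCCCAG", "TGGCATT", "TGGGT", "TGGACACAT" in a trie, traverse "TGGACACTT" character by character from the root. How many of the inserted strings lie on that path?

Traverse "TGGACACTT" character by character; count nodes along the way that are marked as word ends.
Prefixes of the query that are stored words: "TGGACACT"
Count: 1

1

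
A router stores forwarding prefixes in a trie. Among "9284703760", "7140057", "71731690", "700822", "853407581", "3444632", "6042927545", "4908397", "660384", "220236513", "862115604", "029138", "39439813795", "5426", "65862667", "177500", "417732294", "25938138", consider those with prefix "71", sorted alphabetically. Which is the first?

Words with prefix "71", in lexicographic order: "7140057", "71731690"
The 1st is 7140057.

7140057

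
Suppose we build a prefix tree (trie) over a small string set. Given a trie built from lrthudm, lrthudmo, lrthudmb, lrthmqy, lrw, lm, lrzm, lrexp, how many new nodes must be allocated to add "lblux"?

4

"l" is already a path in the trie; the remaining "blux" must be added.
Each of the 4 remaining characters creates one node.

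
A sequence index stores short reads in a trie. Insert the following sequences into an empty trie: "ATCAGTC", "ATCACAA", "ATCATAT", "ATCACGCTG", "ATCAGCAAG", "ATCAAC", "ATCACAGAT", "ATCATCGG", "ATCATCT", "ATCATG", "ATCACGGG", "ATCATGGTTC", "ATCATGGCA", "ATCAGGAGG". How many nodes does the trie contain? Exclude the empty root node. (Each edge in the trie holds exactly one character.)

For each word, the new-node count is its length minus the longest prefix already in the trie:
  "ATCAGTC" → 7 new (A, T, C, A, G, T, C)
  "ATCACAA" → prefix "ATCA" already present; 3 new (C, A, A)
  "ATCATAT" → prefix "ATCA" already present; 3 new (T, A, T)
  "ATCACGCTG" → prefix "ATCAC" already present; 4 new (G, C, T, G)
  "ATCAGCAAG" → prefix "ATCAG" already present; 4 new (C, A, A, G)
  "ATCAAC" → prefix "ATCA" already present; 2 new (A, C)
  "ATCACAGAT" → prefix "ATCACA" already present; 3 new (G, A, T)
  "ATCATCGG" → prefix "ATCAT" already present; 3 new (C, G, G)
  "ATCATCT" → prefix "ATCATC" already present; 1 new (T)
  "ATCATG" → prefix "ATCAT" already present; 1 new (G)
  "ATCACGGG" → prefix "ATCACG" already present; 2 new (G, G)
  "ATCATGGTTC" → prefix "ATCATG" already present; 4 new (G, T, T, C)
  "ATCATGGCA" → prefix "ATCATGG" already present; 2 new (C, A)
  "ATCAGGAGG" → prefix "ATCAG" already present; 4 new (G, A, G, G)
Total nodes = 7 + 3 + 3 + 4 + 4 + 2 + 3 + 3 + 1 + 1 + 2 + 4 + 2 + 4 = 43

43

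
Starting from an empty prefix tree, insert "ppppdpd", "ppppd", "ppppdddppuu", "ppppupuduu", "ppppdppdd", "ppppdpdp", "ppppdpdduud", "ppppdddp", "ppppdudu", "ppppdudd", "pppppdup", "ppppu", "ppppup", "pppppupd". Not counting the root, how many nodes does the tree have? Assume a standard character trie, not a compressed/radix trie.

38

Trace insertions, counting only characters that open a new branch:
  "ppppdpd" → 7 new (p, p, p, p, d, p, d)
  "ppppd" → prefix "ppppd" already present; 0 new (none)
  "ppppdddppuu" → prefix "ppppd" already present; 6 new (d, d, p, p, u, u)
  "ppppupuduu" → prefix "pppp" already present; 6 new (u, p, u, d, u, u)
  "ppppdppdd" → prefix "ppppdp" already present; 3 new (p, d, d)
  "ppppdpdp" → prefix "ppppdpd" already present; 1 new (p)
  "ppppdpdduud" → prefix "ppppdpd" already present; 4 new (d, u, u, d)
  "ppppdddp" → prefix "ppppdddp" already present; 0 new (none)
  "ppppdudu" → prefix "ppppd" already present; 3 new (u, d, u)
  "ppppdudd" → prefix "ppppdud" already present; 1 new (d)
  "pppppdup" → prefix "pppp" already present; 4 new (p, d, u, p)
  "ppppu" → prefix "ppppu" already present; 0 new (none)
  "ppppup" → prefix "ppppup" already present; 0 new (none)
  "pppppupd" → prefix "ppppp" already present; 3 new (u, p, d)
Total nodes = 7 + 0 + 6 + 6 + 3 + 1 + 4 + 0 + 3 + 1 + 4 + 0 + 0 + 3 = 38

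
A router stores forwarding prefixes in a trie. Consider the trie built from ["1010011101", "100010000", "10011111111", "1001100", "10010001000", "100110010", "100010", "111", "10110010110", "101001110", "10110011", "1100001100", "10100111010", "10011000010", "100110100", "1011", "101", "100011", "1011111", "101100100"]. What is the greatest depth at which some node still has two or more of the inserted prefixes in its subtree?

10

Look for the deepest trie node that still has at least two words in its subtree.
"1010011101" and "10100111010" agree on "1010011101" (10 characters) before diverging; nothing deeper is shared.
Longest shared-prefix length: 10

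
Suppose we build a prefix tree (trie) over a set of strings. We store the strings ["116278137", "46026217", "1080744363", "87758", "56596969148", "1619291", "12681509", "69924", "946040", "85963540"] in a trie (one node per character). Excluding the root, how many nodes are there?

Trace insertions, counting only characters that open a new branch:
  "116278137" → 9 new (1, 1, 6, 2, 7, 8, 1, 3, 7)
  "46026217" → 8 new (4, 6, 0, 2, 6, 2, 1, 7)
  "1080744363" → prefix "1" already present; 9 new (0, 8, 0, 7, 4, 4, 3, 6, 3)
  "87758" → 5 new (8, 7, 7, 5, 8)
  "56596969148" → 11 new (5, 6, 5, 9, 6, 9, 6, 9, 1, 4, 8)
  "1619291" → prefix "1" already present; 6 new (6, 1, 9, 2, 9, 1)
  "12681509" → prefix "1" already present; 7 new (2, 6, 8, 1, 5, 0, 9)
  "69924" → 5 new (6, 9, 9, 2, 4)
  "946040" → 6 new (9, 4, 6, 0, 4, 0)
  "85963540" → prefix "8" already present; 7 new (5, 9, 6, 3, 5, 4, 0)
Total nodes = 9 + 8 + 9 + 5 + 11 + 6 + 7 + 5 + 6 + 7 = 73

73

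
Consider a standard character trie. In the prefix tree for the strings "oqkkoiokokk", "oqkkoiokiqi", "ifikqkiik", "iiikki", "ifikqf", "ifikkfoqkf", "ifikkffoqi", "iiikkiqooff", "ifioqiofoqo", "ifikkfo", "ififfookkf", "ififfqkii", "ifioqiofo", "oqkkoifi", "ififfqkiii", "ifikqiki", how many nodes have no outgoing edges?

A leaf is a node with no children — equivalently, the end of a word that is not a proper prefix of any other stored word.
Those words: "ififfookkf", "ififfqkiii", "ifikkffoqi", "ifikkfoqkf", "ifikqf", "ifikqiki", "ifikqkiik", "ifioqiofoqo", "iiikkiqooff", "oqkkoifi", "oqkkoiokiqi", "oqkkoiokokk"
Leaf count: 12

12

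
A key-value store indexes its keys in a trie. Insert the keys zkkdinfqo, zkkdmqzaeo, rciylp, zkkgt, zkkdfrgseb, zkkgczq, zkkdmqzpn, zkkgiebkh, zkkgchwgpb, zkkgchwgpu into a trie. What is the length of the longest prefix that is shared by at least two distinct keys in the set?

9

Equivalently: take the maximum, over all pairs, of their longest common prefix length.
e.g. "zkkgchwgpb" and "zkkgchwgpu" share the prefix "zkkgchwgp" of length 9; no pair shares a longer one.
Longest shared-prefix length: 9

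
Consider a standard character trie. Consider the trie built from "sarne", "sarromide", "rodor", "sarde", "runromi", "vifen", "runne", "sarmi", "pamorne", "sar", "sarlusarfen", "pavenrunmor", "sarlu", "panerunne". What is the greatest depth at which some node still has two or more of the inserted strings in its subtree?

5

Look for the deepest trie node that still has at least two words in its subtree.
"sarlu" and "sarlusarfen" agree on "sarlu" (5 characters) before diverging; nothing deeper is shared.
Longest shared-prefix length: 5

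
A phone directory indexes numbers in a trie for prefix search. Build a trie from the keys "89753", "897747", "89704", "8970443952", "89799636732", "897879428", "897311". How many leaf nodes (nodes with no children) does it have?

Leaves are exactly the stored words that no other stored word extends.
Those words: "8970443952", "897311", "89753", "897747", "897879428", "89799636732"
Leaf count: 6

6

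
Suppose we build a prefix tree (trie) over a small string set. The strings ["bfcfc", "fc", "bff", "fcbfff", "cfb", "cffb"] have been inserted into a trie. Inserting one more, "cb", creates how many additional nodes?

1

"c" is already a path in the trie; the remaining "b" must be added.
Each of the 1 remaining characters creates one node.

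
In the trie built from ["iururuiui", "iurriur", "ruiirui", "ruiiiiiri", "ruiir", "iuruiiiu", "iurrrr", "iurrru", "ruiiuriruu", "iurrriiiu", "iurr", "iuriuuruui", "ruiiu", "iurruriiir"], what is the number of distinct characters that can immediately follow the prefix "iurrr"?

Walk "iurrr" from the root, arriving at one node.
Characters that immediately follow "iurrr" among the stored strings: {i, r, u}.
That node has 3 child edges.

3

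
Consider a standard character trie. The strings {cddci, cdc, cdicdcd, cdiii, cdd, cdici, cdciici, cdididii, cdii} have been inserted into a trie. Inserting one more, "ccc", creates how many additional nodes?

"c" is already a path in the trie; the remaining "cc" must be added.
Each of the 2 remaining characters creates one node.

2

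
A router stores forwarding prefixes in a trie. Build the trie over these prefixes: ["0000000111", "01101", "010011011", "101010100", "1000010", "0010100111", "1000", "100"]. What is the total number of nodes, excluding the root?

Count nodes per top-level branch (shared prefixes stored once):
  '0'-branch (0000000111, 0010100111, 010011011, 01101): 29 nodes
  '1'-branch (100, 1000, 1000010, 101010100): 14 nodes
Sum: 43

43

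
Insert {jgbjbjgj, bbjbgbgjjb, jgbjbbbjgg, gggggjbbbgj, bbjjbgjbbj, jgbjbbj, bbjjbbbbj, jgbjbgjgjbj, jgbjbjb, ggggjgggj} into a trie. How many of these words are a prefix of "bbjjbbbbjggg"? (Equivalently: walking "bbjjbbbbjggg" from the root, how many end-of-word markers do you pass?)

1

Traverse "bbjjbbbbjggg" character by character; count nodes along the way that are marked as word ends.
Prefixes of the query that are stored words: "bbjjbbbbj"
Count: 1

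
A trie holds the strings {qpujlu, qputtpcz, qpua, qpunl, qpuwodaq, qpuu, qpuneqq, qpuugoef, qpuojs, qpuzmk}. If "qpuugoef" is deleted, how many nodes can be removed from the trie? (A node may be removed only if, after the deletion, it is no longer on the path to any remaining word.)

4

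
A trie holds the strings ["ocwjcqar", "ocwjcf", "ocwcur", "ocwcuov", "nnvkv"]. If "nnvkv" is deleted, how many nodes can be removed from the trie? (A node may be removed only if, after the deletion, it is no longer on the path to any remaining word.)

5

Walk "nnvkv" from the leaf back toward the root, removing each node that no remaining word uses.
No other word shares any prefix with "nnvkv", so all 5 of its nodes go.
Nodes removed: 5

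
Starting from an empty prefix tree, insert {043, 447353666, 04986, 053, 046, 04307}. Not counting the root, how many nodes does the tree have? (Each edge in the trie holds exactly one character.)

Count nodes per top-level branch (shared prefixes stored once):
  '0'-branch (043, 04307, 046, 04986, 053): 11 nodes
  '4'-branch (447353666): 9 nodes
Sum: 20

20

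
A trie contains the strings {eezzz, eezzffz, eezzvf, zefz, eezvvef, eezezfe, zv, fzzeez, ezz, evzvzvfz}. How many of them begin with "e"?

7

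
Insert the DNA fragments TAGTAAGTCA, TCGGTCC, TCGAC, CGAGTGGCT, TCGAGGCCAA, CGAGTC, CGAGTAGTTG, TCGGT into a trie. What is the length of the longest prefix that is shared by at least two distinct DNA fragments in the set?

5

Look for the deepest trie node that still has at least two words in its subtree.
e.g. "CGAGTAGTTG" and "CGAGTC" share the prefix "CGAGT" of length 5; no pair shares a longer one.
Longest shared-prefix length: 5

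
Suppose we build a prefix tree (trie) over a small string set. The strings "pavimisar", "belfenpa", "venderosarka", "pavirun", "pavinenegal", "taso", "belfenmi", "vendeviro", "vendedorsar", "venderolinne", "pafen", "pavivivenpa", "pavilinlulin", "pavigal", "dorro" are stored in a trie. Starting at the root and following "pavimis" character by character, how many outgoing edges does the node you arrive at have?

1

Follow the path "pavimis" to its node, then look at its outgoing edges.
Characters that immediately follow "pavimis" among the stored strings: {a}.
That node has 1 child edge.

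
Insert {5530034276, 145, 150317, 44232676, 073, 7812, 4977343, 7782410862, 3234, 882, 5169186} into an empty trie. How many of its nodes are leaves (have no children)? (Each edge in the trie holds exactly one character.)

11

Leaves are exactly the stored words that no other stored word extends.
Those words: "073", "145", "150317", "3234", "44232676", "4977343", "5169186", "5530034276", "7782410862", "7812", "882"
Leaf count: 11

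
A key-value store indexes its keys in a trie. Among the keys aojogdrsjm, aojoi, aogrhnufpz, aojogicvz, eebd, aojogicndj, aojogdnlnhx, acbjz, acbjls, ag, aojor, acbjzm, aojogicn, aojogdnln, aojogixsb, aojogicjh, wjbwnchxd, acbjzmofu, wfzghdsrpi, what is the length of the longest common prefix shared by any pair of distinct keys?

The deepest shared node is where two words last agree before diverging.
"aojogdnln" and "aojogdnlnhx" agree on "aojogdnln" (9 characters) before diverging; nothing deeper is shared.
Longest shared-prefix length: 9

9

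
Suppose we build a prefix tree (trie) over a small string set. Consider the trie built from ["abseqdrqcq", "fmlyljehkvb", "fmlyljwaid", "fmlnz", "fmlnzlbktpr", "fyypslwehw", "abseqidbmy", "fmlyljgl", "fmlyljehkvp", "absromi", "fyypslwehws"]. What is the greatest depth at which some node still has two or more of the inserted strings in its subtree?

10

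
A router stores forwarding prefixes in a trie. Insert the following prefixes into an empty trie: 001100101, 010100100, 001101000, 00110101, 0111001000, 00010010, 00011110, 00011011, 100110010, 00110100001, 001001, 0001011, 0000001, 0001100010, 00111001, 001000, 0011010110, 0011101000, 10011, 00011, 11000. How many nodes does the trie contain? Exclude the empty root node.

82

Count nodes per top-level branch (shared prefixes stored once):
  '0'-branch (0000001, 00010010, 0001011, 00011, 0001100010, 00011011, 00011110, 001000, 001001, 001100101, 001101000, 00110100001, 00110101, 0011010110, 00111001, 0011101000, 010100100, 0111001000): 69 nodes
  '1'-branch (10011, 100110010, 11000): 13 nodes
Sum: 82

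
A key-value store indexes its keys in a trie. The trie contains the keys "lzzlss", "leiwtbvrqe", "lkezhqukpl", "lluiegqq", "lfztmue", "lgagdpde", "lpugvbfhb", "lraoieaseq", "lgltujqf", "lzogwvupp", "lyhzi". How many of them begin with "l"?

Traverse to the node for "l", then collect every word in that subtree.
Words under "l": leiwtbvrqe, lfztmue, lgagdpde, lgltujqf, lkezhqukpl, lluiegqq, lpugvbfhb, lraoieaseq, lyhzi, lzogwvupp, lzzlss
Count: 11

11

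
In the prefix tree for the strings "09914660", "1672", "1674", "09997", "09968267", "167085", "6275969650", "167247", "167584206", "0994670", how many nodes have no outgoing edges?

A leaf is a node with no children — equivalently, the end of a word that is not a proper prefix of any other stored word.
Those words: "09914660", "0994670", "09968267", "09997", "167085", "167247", "1674", "167584206", "6275969650"
Leaf count: 9

9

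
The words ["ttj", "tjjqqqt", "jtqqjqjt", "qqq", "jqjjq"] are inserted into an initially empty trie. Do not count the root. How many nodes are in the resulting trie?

24

Trie structure (* marks end of a word):
(root)
├─ j
│  ├─ q
│  │  └─ j
│  │     └─ j
│  │        └─ q *
│  └─ t
│     └─ q
│        └─ q
│           └─ j
│              └─ q
│                 └─ j
│                    └─ t *
├─ q
│  └─ q
│     └─ q *
└─ t
   ├─ j
   │  └─ j
   │     └─ q
   │        └─ q
   │           └─ q
   │              └─ t *
   └─ t
      └─ j *
Counting every labelled node above: 24.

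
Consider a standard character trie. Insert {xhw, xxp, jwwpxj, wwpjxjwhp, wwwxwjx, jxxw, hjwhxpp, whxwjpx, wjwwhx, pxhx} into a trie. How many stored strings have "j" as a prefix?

Walk to "j"; the words in its subtree are exactly those with that prefix.
Matches: "jwwpxj", "jxxw"
Count: 2

2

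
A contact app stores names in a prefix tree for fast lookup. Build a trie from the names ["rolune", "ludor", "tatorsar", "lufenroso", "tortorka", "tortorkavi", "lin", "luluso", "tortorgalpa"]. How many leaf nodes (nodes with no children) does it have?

8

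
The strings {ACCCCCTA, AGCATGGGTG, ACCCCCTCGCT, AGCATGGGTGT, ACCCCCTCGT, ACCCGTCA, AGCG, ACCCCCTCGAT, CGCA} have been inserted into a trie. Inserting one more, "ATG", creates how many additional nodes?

2

"A" is already a path in the trie; the remaining "TG" must be added.
Each of the 2 remaining characters creates one node.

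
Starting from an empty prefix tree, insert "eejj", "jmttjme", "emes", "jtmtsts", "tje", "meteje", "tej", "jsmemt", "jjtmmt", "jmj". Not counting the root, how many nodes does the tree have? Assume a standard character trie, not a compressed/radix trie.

Trace insertions, counting only characters that open a new branch:
  "eejj" → 4 new (e, e, j, j)
  "jmttjme" → 7 new (j, m, t, t, j, m, e)
  "emes" → prefix "e" already present; 3 new (m, e, s)
  "jtmtsts" → prefix "j" already present; 6 new (t, m, t, s, t, s)
  "tje" → 3 new (t, j, e)
  "meteje" → 6 new (m, e, t, e, j, e)
  "tej" → prefix "t" already present; 2 new (e, j)
  "jsmemt" → prefix "j" already present; 5 new (s, m, e, m, t)
  "jjtmmt" → prefix "j" already present; 5 new (j, t, m, m, t)
  "jmj" → prefix "jm" already present; 1 new (j)
Total nodes = 4 + 7 + 3 + 6 + 3 + 6 + 2 + 5 + 5 + 1 = 42

42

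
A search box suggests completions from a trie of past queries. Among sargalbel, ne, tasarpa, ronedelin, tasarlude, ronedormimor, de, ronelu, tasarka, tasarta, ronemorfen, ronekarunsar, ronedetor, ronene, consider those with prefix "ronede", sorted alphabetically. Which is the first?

DFS of the "ronede" subtree visits, in order: "ronedelin", "ronedetor"
The 1st is ronedelin.

ronedelin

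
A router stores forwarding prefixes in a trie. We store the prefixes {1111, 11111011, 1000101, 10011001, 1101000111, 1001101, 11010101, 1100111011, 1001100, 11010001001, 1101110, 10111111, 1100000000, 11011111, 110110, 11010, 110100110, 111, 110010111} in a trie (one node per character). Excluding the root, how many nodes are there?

66

Trace insertions, counting only characters that open a new branch:
  "1111" → 4 new (1, 1, 1, 1)
  "11111011" → prefix "1111" already present; 4 new (1, 0, 1, 1)
  "1000101" → prefix "1" already present; 6 new (0, 0, 0, 1, 0, 1)
  "10011001" → prefix "100" already present; 5 new (1, 1, 0, 0, 1)
  "1101000111" → prefix "11" already present; 8 new (0, 1, 0, 0, 0, 1, 1, 1)
  "1001101" → prefix "100110" already present; 1 new (1)
  "11010101" → prefix "11010" already present; 3 new (1, 0, 1)
  "1100111011" → prefix "110" already present; 7 new (0, 1, 1, 1, 0, 1, 1)
  "1001100" → prefix "1001100" already present; 0 new (none)
  "11010001001" → prefix "11010001" already present; 3 new (0, 0, 1)
  "1101110" → prefix "1101" already present; 3 new (1, 1, 0)
  "10111111" → prefix "10" already present; 6 new (1, 1, 1, 1, 1, 1)
  "1100000000" → prefix "1100" already present; 6 new (0, 0, 0, 0, 0, 0)
  "11011111" → prefix "110111" already present; 2 new (1, 1)
  "110110" → prefix "11011" already present; 1 new (0)
  "11010" → prefix "11010" already present; 0 new (none)
  "110100110" → prefix "110100" already present; 3 new (1, 1, 0)
  "111" → prefix "111" already present; 0 new (none)
  "110010111" → prefix "11001" already present; 4 new (0, 1, 1, 1)
Total nodes = 4 + 4 + 6 + 5 + 8 + 1 + 3 + 7 + 0 + 3 + 3 + 6 + 6 + 2 + 1 + 0 + 3 + 0 + 4 = 66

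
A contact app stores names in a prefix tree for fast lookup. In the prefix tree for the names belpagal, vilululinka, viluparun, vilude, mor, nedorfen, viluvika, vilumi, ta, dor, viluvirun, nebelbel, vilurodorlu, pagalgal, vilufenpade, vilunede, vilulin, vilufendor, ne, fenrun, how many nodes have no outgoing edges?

19

A leaf is a node with no children — equivalently, the end of a word that is not a proper prefix of any other stored word.
Those words: "belpagal", "dor", "fenrun", "mor", "nebelbel", "nedorfen", "pagalgal", "ta", "vilude", "vilufendor", "vilufenpade", "vilulin", "vilululinka", "vilumi", "vilunede", "viluparun", "vilurodorlu", "viluvika", "viluvirun"
Leaf count: 19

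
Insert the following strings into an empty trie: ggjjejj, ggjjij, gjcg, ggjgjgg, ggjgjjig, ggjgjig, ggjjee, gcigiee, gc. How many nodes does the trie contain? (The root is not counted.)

28

Trie structure (* marks end of a word):
(root)
└─ g
   ├─ c *
   │  └─ i
   │     └─ g
   │        └─ i
   │           └─ e
   │              └─ e *
   ├─ g
   │  └─ j
   │     ├─ g
   │     │  └─ j
   │     │     ├─ g
   │     │     │  └─ g *
   │     │     ├─ i
   │     │     │  └─ g *
   │     │     └─ j
   │     │        └─ i
   │     │           └─ g *
   │     └─ j
   │        ├─ e
   │        │  ├─ e *
   │        │  └─ j
   │        │     └─ j *
   │        └─ i
   │           └─ j *
   └─ j
      └─ c
         └─ g *
Counting every labelled node above: 28.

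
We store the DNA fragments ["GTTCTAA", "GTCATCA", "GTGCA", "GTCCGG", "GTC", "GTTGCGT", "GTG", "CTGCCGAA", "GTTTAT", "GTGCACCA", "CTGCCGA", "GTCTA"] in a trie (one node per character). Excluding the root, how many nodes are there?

Trie structure (* marks end of a word):
(root)
├─ C
│  └─ T
│     └─ G
│        └─ C
│           └─ C
│              └─ G
│                 └─ A *
│                    └─ A *
└─ G
   └─ T
      ├─ C *
      │  ├─ A
      │  │  └─ T
      │  │     └─ C
      │  │        └─ A *
      │  ├─ C
      │  │  └─ G
      │  │     └─ G *
      │  └─ T
      │     └─ A *
      ├─ G *
      │  └─ C
      │     └─ A *
      │        └─ C
      │           └─ C
      │              └─ A *
      └─ T
         ├─ C
         │  └─ T
         │     └─ A
         │        └─ A *
         ├─ G
         │  └─ C
         │     └─ G
         │        └─ T *
         └─ T
            └─ A
               └─ T *
Counting every labelled node above: 38.

38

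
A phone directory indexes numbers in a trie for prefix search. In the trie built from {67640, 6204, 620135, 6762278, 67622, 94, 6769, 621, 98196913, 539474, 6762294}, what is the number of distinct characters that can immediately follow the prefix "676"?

3

The children of the "676" node are the distinct next characters among strings starting with "676".
Characters that immediately follow "676" among the stored strings: {2, 4, 9}.
That node has 3 child edges.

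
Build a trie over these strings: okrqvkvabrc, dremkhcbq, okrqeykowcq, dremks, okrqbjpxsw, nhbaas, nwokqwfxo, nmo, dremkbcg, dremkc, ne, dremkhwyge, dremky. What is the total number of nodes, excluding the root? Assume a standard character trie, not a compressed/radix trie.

60

Trace insertions, counting only characters that open a new branch:
  "okrqvkvabrc" → 11 new (o, k, r, q, v, k, v, a, b, r, c)
  "dremkhcbq" → 9 new (d, r, e, m, k, h, c, b, q)
  "okrqeykowcq" → prefix "okrq" already present; 7 new (e, y, k, o, w, c, q)
  "dremks" → prefix "dremk" already present; 1 new (s)
  "okrqbjpxsw" → prefix "okrq" already present; 6 new (b, j, p, x, s, w)
  "nhbaas" → 6 new (n, h, b, a, a, s)
  "nwokqwfxo" → prefix "n" already present; 8 new (w, o, k, q, w, f, x, o)
  "nmo" → prefix "n" already present; 2 new (m, o)
  "dremkbcg" → prefix "dremk" already present; 3 new (b, c, g)
  "dremkc" → prefix "dremk" already present; 1 new (c)
  "ne" → prefix "n" already present; 1 new (e)
  "dremkhwyge" → prefix "dremkh" already present; 4 new (w, y, g, e)
  "dremky" → prefix "dremk" already present; 1 new (y)
Total nodes = 11 + 9 + 7 + 1 + 6 + 6 + 8 + 2 + 3 + 1 + 1 + 4 + 1 = 60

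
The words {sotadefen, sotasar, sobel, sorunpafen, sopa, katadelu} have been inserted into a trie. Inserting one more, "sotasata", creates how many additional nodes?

2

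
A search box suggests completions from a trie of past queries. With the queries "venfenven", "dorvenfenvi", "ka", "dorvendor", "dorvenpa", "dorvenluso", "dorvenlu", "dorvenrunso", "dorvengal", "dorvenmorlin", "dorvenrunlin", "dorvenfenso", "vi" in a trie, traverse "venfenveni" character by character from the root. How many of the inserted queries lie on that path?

Check each prefix of "venfenveni" against the stored set — each match is an end-marker on the path.
Prefixes of the query that are stored words: "venfenven"
Count: 1

1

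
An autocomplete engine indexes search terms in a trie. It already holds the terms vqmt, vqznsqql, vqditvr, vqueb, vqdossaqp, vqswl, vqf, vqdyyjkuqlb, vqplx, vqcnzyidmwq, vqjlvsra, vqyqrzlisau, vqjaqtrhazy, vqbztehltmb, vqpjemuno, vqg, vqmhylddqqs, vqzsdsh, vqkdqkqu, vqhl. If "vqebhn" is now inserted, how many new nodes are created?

"vq" is already a path in the trie; the remaining "ebhn" must be added.
So 6 − 2 = 4 new nodes.

4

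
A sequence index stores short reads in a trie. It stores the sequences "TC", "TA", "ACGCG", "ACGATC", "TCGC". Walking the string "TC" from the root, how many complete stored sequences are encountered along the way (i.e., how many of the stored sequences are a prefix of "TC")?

1

Traverse "TC" character by character; count nodes along the way that are marked as word ends.
Prefixes of the query that are stored words: "TC"
Count: 1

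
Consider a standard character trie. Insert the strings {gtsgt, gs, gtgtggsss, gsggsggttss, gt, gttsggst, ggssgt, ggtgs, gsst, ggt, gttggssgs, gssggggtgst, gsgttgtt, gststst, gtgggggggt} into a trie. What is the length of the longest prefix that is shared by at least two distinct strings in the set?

The deepest shared node is where two words last agree before diverging.
"ggt" and "ggtgs" agree on "ggt" (3 characters) before diverging; nothing deeper is shared.
Longest shared-prefix length: 3

3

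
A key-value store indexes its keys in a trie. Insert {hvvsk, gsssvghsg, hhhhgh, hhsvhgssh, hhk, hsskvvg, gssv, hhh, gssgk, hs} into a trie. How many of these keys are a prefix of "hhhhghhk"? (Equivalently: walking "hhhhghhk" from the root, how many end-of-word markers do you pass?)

Check each prefix of "hhhhghhk" against the stored set — each match is an end-marker on the path.
Prefixes of the query that are stored words: "hhh", "hhhhgh"
Count: 2

2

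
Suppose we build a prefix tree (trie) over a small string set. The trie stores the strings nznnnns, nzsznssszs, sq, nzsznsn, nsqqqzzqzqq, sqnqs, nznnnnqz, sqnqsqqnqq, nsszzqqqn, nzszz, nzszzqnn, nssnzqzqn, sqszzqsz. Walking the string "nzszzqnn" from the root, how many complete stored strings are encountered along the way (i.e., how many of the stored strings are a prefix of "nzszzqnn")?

Check each prefix of "nzszzqnn" against the stored set — each match is an end-marker on the path.
Prefixes of the query that are stored words: "nzszz", "nzszzqnn"
Count: 2

2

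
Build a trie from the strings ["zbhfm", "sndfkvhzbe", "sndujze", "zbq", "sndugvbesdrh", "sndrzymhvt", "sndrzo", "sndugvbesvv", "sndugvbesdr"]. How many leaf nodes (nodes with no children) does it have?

Leaves are exactly the stored words that no other stored word extends.
Those words: "sndfkvhzbe", "sndrzo", "sndrzymhvt", "sndugvbesdrh", "sndugvbesvv", "sndujze", "zbhfm", "zbq"
Leaf count: 8

8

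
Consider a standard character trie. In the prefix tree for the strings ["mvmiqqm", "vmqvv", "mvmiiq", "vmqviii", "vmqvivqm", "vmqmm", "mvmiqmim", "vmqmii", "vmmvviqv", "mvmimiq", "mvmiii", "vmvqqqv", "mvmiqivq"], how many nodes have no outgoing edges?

13

A leaf is a node with no children — equivalently, the end of a word that is not a proper prefix of any other stored word.
Those words: "mvmiii", "mvmiiq", "mvmimiq", "mvmiqivq", "mvmiqmim", "mvmiqqm", "vmmvviqv", "vmqmii", "vmqmm", "vmqviii", "vmqvivqm", "vmqvv", "vmvqqqv"
Leaf count: 13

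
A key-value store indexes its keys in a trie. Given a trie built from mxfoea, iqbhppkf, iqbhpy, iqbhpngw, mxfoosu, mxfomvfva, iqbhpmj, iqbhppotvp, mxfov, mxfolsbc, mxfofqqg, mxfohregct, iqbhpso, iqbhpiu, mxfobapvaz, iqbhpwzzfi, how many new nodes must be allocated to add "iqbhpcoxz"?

4

Walking "iqbhpcoxz" from the root, the first 5 characters ("iqbhp") follow existing edges; "c" is the first miss.
New nodes needed: |"iqbhpcoxz"| − 5 = 9 − 5 = 4.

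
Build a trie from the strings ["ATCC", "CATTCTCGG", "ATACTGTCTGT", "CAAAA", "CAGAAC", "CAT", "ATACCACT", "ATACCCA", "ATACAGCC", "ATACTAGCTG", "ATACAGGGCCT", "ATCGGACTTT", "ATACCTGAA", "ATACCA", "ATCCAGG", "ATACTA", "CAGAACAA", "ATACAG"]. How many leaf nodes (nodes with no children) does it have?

12

Leaves are exactly the stored words that no other stored word extends.
Those words: "ATACAGCC", "ATACAGGGCCT", "ATACCACT", "ATACCCA", "ATACCTGAA", "ATACTAGCTG", "ATACTGTCTGT", "ATCCAGG", "ATCGGACTTT", "CAAAA", "CAGAACAA", "CATTCTCGG"
Leaf count: 12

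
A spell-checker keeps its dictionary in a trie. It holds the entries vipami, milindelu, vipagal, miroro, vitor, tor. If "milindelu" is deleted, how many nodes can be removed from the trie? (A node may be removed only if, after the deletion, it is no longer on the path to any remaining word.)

7

Walk "milindelu" from the leaf back toward the root, removing each node that no remaining word uses.
The suffix "lindelu" (7 nodes) is used only by "milindelu"; the node for "mi" still has the child "r", so pruning stops there.
Nodes removed: 7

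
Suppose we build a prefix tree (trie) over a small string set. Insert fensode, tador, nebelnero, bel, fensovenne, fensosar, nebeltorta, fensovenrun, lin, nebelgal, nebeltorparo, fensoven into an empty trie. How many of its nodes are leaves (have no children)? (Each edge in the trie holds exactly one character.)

Leaves are exactly the stored words that no other stored word extends.
Those words: "bel", "fensode", "fensosar", "fensovenne", "fensovenrun", "lin", "nebelgal", "nebelnero", "nebeltorparo", "nebeltorta", "tador"
Leaf count: 11

11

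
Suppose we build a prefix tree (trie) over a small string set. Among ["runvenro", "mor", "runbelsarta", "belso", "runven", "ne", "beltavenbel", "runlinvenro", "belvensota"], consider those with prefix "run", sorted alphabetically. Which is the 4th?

DFS of the "run" subtree visits, in order: "runbelsarta", "runlinvenro", "runven", "runvenro"
Position 4: runvenro

runvenro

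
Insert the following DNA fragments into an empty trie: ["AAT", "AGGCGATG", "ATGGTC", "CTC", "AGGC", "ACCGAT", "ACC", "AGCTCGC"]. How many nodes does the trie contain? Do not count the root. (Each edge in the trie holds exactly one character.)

For each word, the new-node count is its length minus the longest prefix already in the trie:
  "AAT" → 3 new (A, A, T)
  "AGGCGATG" → prefix "A" already present; 7 new (G, G, C, G, A, T, G)
  "ATGGTC" → prefix "A" already present; 5 new (T, G, G, T, C)
  "CTC" → 3 new (C, T, C)
  "AGGC" → prefix "AGGC" already present; 0 new (none)
  "ACCGAT" → prefix "A" already present; 5 new (C, C, G, A, T)
  "ACC" → prefix "ACC" already present; 0 new (none)
  "AGCTCGC" → prefix "AG" already present; 5 new (C, T, C, G, C)
Total nodes = 3 + 7 + 5 + 3 + 0 + 5 + 0 + 5 = 28

28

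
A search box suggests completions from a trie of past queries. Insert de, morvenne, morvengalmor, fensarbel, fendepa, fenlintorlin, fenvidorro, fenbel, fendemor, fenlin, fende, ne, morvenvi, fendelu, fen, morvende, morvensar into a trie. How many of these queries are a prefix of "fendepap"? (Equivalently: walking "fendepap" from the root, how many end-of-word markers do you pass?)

3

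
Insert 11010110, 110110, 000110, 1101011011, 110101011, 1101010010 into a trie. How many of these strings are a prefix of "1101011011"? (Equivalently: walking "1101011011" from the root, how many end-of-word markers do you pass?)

2

Check each prefix of "1101011011" against the stored set — each match is an end-marker on the path.
Prefixes of the query that are stored words: "11010110", "1101011011"
Count: 2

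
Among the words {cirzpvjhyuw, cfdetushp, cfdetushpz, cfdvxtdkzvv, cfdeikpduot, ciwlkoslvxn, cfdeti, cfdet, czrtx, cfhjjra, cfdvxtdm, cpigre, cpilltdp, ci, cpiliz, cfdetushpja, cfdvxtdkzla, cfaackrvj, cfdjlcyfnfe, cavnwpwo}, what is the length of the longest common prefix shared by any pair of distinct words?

The deepest shared node is where two words last agree before diverging.
"cfdetushp" and "cfdetushpja" agree on "cfdetushp" (9 characters) before diverging; nothing deeper is shared.
Longest shared-prefix length: 9

9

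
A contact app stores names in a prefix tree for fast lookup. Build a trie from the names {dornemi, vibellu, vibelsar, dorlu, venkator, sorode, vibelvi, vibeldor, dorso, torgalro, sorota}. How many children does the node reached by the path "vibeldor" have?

The children of the "vibeldor" node are the distinct next characters among strings starting with "vibeldor".
No stored string extends past "vibeldor".
That node has 0 child edges.

0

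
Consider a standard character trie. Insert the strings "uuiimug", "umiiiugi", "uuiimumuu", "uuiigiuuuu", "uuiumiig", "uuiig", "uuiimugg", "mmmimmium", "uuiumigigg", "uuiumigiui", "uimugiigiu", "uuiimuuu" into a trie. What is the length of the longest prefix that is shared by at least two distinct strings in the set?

Look for the deepest trie node that still has at least two words in its subtree.
e.g. "uuiumigigg" and "uuiumigiui" share the prefix "uuiumigi" of length 8; no pair shares a longer one.
Longest shared-prefix length: 8

8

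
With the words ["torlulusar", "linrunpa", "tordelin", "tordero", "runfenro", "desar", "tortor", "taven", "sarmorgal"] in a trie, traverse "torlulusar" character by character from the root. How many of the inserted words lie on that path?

1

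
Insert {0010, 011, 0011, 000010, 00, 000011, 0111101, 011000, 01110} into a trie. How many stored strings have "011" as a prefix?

Walk to "011"; the words in its subtree are exactly those with that prefix.
Words under "011": 011, 011000, 01110, 0111101
Count: 4

4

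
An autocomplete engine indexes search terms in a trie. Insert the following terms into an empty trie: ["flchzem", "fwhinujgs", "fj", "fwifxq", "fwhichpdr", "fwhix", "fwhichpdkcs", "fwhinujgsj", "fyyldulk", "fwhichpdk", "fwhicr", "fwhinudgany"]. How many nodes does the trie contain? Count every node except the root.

43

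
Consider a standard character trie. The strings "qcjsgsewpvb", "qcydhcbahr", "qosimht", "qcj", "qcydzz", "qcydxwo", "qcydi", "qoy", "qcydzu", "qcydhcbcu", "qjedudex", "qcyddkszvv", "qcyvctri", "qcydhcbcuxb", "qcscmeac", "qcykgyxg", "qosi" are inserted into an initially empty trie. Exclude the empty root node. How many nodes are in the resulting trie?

66

Trace insertions, counting only characters that open a new branch:
  "qcjsgsewpvb" → 11 new (q, c, j, s, g, s, e, w, p, v, b)
  "qcydhcbahr" → prefix "qc" already present; 8 new (y, d, h, c, b, a, h, r)
  "qosimht" → prefix "q" already present; 6 new (o, s, i, m, h, t)
  "qcj" → prefix "qcj" already present; 0 new (none)
  "qcydzz" → prefix "qcyd" already present; 2 new (z, z)
  "qcydxwo" → prefix "qcyd" already present; 3 new (x, w, o)
  "qcydi" → prefix "qcyd" already present; 1 new (i)
  "qoy" → prefix "qo" already present; 1 new (y)
  "qcydzu" → prefix "qcydz" already present; 1 new (u)
  "qcydhcbcu" → prefix "qcydhcb" already present; 2 new (c, u)
  "qjedudex" → prefix "q" already present; 7 new (j, e, d, u, d, e, x)
  "qcyddkszvv" → prefix "qcyd" already present; 6 new (d, k, s, z, v, v)
  "qcyvctri" → prefix "qcy" already present; 5 new (v, c, t, r, i)
  "qcydhcbcuxb" → prefix "qcydhcbcu" already present; 2 new (x, b)
  "qcscmeac" → prefix "qc" already present; 6 new (s, c, m, e, a, c)
  "qcykgyxg" → prefix "qcy" already present; 5 new (k, g, y, x, g)
  "qosi" → prefix "qosi" already present; 0 new (none)
Total nodes = 11 + 8 + 6 + 0 + 2 + 3 + 1 + 1 + 1 + 2 + 7 + 6 + 5 + 2 + 6 + 5 + 0 = 66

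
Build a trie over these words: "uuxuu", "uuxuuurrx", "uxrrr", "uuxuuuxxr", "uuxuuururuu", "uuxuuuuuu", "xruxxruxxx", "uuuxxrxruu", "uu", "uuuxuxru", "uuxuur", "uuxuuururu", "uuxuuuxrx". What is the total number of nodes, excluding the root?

48

For each word, the new-node count is its length minus the longest prefix already in the trie:
  "uuxuu" → 5 new (u, u, x, u, u)
  "uuxuuurrx" → prefix "uuxuu" already present; 4 new (u, r, r, x)
  "uxrrr" → prefix "u" already present; 4 new (x, r, r, r)
  "uuxuuuxxr" → prefix "uuxuuu" already present; 3 new (x, x, r)
  "uuxuuururuu" → prefix "uuxuuur" already present; 4 new (u, r, u, u)
  "uuxuuuuuu" → prefix "uuxuuu" already present; 3 new (u, u, u)
  "xruxxruxxx" → 10 new (x, r, u, x, x, r, u, x, x, x)
  "uuuxxrxruu" → prefix "uu" already present; 8 new (u, x, x, r, x, r, u, u)
  "uu" → prefix "uu" already present; 0 new (none)
  "uuuxuxru" → prefix "uuux" already present; 4 new (u, x, r, u)
  "uuxuur" → prefix "uuxuu" already present; 1 new (r)
  "uuxuuururu" → prefix "uuxuuururu" already present; 0 new (none)
  "uuxuuuxrx" → prefix "uuxuuux" already present; 2 new (r, x)
Total nodes = 5 + 4 + 4 + 3 + 4 + 3 + 10 + 8 + 0 + 4 + 1 + 0 + 2 = 48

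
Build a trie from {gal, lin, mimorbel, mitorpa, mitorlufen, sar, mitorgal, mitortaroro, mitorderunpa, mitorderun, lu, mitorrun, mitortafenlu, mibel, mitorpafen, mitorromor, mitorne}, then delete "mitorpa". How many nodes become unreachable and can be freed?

0

After clearing the end-marker at "mitorpa", prune upward until reaching a node still needed by another word.
Every node on "mitorpa" is still needed (e.g. by "mitorpafen"), so nothing is freed.
Nodes removed: 0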